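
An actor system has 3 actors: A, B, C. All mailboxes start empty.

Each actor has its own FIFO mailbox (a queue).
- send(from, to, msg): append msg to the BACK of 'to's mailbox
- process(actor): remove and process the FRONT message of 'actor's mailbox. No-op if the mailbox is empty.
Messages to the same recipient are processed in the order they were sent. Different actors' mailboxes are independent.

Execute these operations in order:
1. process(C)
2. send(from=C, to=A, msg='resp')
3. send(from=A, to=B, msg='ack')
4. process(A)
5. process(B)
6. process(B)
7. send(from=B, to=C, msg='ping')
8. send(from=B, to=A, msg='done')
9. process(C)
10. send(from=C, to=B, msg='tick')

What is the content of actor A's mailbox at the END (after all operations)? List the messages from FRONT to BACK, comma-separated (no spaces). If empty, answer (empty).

Answer: done

Derivation:
After 1 (process(C)): A:[] B:[] C:[]
After 2 (send(from=C, to=A, msg='resp')): A:[resp] B:[] C:[]
After 3 (send(from=A, to=B, msg='ack')): A:[resp] B:[ack] C:[]
After 4 (process(A)): A:[] B:[ack] C:[]
After 5 (process(B)): A:[] B:[] C:[]
After 6 (process(B)): A:[] B:[] C:[]
After 7 (send(from=B, to=C, msg='ping')): A:[] B:[] C:[ping]
After 8 (send(from=B, to=A, msg='done')): A:[done] B:[] C:[ping]
After 9 (process(C)): A:[done] B:[] C:[]
After 10 (send(from=C, to=B, msg='tick')): A:[done] B:[tick] C:[]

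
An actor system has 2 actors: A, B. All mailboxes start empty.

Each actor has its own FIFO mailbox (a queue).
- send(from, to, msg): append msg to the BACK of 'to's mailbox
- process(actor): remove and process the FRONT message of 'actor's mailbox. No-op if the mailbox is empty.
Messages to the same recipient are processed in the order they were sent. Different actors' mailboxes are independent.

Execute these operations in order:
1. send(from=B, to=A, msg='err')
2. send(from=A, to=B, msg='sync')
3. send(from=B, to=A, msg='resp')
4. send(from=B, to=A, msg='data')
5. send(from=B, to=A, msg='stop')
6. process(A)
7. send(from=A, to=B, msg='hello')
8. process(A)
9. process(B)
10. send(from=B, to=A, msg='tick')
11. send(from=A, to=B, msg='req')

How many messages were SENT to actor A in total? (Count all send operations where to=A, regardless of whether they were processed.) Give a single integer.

After 1 (send(from=B, to=A, msg='err')): A:[err] B:[]
After 2 (send(from=A, to=B, msg='sync')): A:[err] B:[sync]
After 3 (send(from=B, to=A, msg='resp')): A:[err,resp] B:[sync]
After 4 (send(from=B, to=A, msg='data')): A:[err,resp,data] B:[sync]
After 5 (send(from=B, to=A, msg='stop')): A:[err,resp,data,stop] B:[sync]
After 6 (process(A)): A:[resp,data,stop] B:[sync]
After 7 (send(from=A, to=B, msg='hello')): A:[resp,data,stop] B:[sync,hello]
After 8 (process(A)): A:[data,stop] B:[sync,hello]
After 9 (process(B)): A:[data,stop] B:[hello]
After 10 (send(from=B, to=A, msg='tick')): A:[data,stop,tick] B:[hello]
After 11 (send(from=A, to=B, msg='req')): A:[data,stop,tick] B:[hello,req]

Answer: 5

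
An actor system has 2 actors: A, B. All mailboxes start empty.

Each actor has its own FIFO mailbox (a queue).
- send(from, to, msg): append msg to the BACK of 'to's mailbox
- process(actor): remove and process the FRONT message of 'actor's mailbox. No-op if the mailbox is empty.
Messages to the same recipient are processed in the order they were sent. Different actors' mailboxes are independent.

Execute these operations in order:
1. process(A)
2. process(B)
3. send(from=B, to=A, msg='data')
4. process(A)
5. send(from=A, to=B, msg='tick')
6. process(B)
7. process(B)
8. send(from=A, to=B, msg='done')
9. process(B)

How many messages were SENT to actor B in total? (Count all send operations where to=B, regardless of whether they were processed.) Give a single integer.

After 1 (process(A)): A:[] B:[]
After 2 (process(B)): A:[] B:[]
After 3 (send(from=B, to=A, msg='data')): A:[data] B:[]
After 4 (process(A)): A:[] B:[]
After 5 (send(from=A, to=B, msg='tick')): A:[] B:[tick]
After 6 (process(B)): A:[] B:[]
After 7 (process(B)): A:[] B:[]
After 8 (send(from=A, to=B, msg='done')): A:[] B:[done]
After 9 (process(B)): A:[] B:[]

Answer: 2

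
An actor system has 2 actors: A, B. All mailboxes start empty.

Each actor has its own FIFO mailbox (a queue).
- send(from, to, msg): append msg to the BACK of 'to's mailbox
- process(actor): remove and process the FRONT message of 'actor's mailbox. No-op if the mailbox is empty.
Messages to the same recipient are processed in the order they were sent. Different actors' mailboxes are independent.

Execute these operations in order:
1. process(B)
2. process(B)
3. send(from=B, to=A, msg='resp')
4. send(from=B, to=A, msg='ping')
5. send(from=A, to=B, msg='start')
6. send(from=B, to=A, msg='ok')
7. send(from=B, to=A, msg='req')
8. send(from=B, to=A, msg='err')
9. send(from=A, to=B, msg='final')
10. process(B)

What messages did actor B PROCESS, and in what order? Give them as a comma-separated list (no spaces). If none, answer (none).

After 1 (process(B)): A:[] B:[]
After 2 (process(B)): A:[] B:[]
After 3 (send(from=B, to=A, msg='resp')): A:[resp] B:[]
After 4 (send(from=B, to=A, msg='ping')): A:[resp,ping] B:[]
After 5 (send(from=A, to=B, msg='start')): A:[resp,ping] B:[start]
After 6 (send(from=B, to=A, msg='ok')): A:[resp,ping,ok] B:[start]
After 7 (send(from=B, to=A, msg='req')): A:[resp,ping,ok,req] B:[start]
After 8 (send(from=B, to=A, msg='err')): A:[resp,ping,ok,req,err] B:[start]
After 9 (send(from=A, to=B, msg='final')): A:[resp,ping,ok,req,err] B:[start,final]
After 10 (process(B)): A:[resp,ping,ok,req,err] B:[final]

Answer: start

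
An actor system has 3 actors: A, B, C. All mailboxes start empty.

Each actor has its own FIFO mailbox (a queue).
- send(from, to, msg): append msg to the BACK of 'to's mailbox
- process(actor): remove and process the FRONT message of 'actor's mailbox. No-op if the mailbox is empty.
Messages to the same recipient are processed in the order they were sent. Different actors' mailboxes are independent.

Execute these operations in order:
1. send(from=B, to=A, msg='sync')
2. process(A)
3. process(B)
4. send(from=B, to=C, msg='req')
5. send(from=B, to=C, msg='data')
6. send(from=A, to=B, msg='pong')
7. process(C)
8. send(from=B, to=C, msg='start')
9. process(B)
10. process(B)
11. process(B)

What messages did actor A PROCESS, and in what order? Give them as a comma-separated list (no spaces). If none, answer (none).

Answer: sync

Derivation:
After 1 (send(from=B, to=A, msg='sync')): A:[sync] B:[] C:[]
After 2 (process(A)): A:[] B:[] C:[]
After 3 (process(B)): A:[] B:[] C:[]
After 4 (send(from=B, to=C, msg='req')): A:[] B:[] C:[req]
After 5 (send(from=B, to=C, msg='data')): A:[] B:[] C:[req,data]
After 6 (send(from=A, to=B, msg='pong')): A:[] B:[pong] C:[req,data]
After 7 (process(C)): A:[] B:[pong] C:[data]
After 8 (send(from=B, to=C, msg='start')): A:[] B:[pong] C:[data,start]
After 9 (process(B)): A:[] B:[] C:[data,start]
After 10 (process(B)): A:[] B:[] C:[data,start]
After 11 (process(B)): A:[] B:[] C:[data,start]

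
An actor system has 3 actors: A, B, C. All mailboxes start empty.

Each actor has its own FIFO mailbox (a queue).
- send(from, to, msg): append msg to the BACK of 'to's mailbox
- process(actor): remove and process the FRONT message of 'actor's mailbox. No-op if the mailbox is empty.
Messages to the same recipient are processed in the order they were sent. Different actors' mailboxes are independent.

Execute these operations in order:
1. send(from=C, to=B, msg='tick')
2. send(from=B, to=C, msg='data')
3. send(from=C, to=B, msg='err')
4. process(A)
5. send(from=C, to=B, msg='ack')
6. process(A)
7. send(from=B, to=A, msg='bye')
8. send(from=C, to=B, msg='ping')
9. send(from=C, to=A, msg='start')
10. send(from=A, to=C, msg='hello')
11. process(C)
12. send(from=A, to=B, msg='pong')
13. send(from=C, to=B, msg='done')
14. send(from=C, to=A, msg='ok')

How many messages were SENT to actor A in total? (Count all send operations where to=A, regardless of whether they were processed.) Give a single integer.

After 1 (send(from=C, to=B, msg='tick')): A:[] B:[tick] C:[]
After 2 (send(from=B, to=C, msg='data')): A:[] B:[tick] C:[data]
After 3 (send(from=C, to=B, msg='err')): A:[] B:[tick,err] C:[data]
After 4 (process(A)): A:[] B:[tick,err] C:[data]
After 5 (send(from=C, to=B, msg='ack')): A:[] B:[tick,err,ack] C:[data]
After 6 (process(A)): A:[] B:[tick,err,ack] C:[data]
After 7 (send(from=B, to=A, msg='bye')): A:[bye] B:[tick,err,ack] C:[data]
After 8 (send(from=C, to=B, msg='ping')): A:[bye] B:[tick,err,ack,ping] C:[data]
After 9 (send(from=C, to=A, msg='start')): A:[bye,start] B:[tick,err,ack,ping] C:[data]
After 10 (send(from=A, to=C, msg='hello')): A:[bye,start] B:[tick,err,ack,ping] C:[data,hello]
After 11 (process(C)): A:[bye,start] B:[tick,err,ack,ping] C:[hello]
After 12 (send(from=A, to=B, msg='pong')): A:[bye,start] B:[tick,err,ack,ping,pong] C:[hello]
After 13 (send(from=C, to=B, msg='done')): A:[bye,start] B:[tick,err,ack,ping,pong,done] C:[hello]
After 14 (send(from=C, to=A, msg='ok')): A:[bye,start,ok] B:[tick,err,ack,ping,pong,done] C:[hello]

Answer: 3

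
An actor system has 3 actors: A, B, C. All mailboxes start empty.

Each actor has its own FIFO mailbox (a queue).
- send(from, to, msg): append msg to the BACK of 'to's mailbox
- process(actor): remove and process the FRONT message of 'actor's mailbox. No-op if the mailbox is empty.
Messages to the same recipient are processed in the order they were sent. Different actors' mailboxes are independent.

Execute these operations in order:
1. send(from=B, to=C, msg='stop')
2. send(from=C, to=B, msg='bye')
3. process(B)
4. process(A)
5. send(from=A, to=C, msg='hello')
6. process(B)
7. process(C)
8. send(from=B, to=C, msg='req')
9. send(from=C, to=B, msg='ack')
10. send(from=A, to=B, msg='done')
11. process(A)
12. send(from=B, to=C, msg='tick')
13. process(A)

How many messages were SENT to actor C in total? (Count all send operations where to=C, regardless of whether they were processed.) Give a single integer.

After 1 (send(from=B, to=C, msg='stop')): A:[] B:[] C:[stop]
After 2 (send(from=C, to=B, msg='bye')): A:[] B:[bye] C:[stop]
After 3 (process(B)): A:[] B:[] C:[stop]
After 4 (process(A)): A:[] B:[] C:[stop]
After 5 (send(from=A, to=C, msg='hello')): A:[] B:[] C:[stop,hello]
After 6 (process(B)): A:[] B:[] C:[stop,hello]
After 7 (process(C)): A:[] B:[] C:[hello]
After 8 (send(from=B, to=C, msg='req')): A:[] B:[] C:[hello,req]
After 9 (send(from=C, to=B, msg='ack')): A:[] B:[ack] C:[hello,req]
After 10 (send(from=A, to=B, msg='done')): A:[] B:[ack,done] C:[hello,req]
After 11 (process(A)): A:[] B:[ack,done] C:[hello,req]
After 12 (send(from=B, to=C, msg='tick')): A:[] B:[ack,done] C:[hello,req,tick]
After 13 (process(A)): A:[] B:[ack,done] C:[hello,req,tick]

Answer: 4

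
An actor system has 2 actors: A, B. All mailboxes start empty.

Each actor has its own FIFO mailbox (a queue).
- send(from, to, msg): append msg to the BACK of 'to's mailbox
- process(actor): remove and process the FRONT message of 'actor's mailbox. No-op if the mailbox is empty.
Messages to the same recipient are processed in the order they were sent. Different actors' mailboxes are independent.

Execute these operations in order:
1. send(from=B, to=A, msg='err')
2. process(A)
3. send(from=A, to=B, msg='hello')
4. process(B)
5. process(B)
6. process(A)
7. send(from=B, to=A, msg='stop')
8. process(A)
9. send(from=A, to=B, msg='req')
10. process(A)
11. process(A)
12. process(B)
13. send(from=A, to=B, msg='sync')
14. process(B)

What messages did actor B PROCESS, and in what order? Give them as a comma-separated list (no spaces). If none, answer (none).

Answer: hello,req,sync

Derivation:
After 1 (send(from=B, to=A, msg='err')): A:[err] B:[]
After 2 (process(A)): A:[] B:[]
After 3 (send(from=A, to=B, msg='hello')): A:[] B:[hello]
After 4 (process(B)): A:[] B:[]
After 5 (process(B)): A:[] B:[]
After 6 (process(A)): A:[] B:[]
After 7 (send(from=B, to=A, msg='stop')): A:[stop] B:[]
After 8 (process(A)): A:[] B:[]
After 9 (send(from=A, to=B, msg='req')): A:[] B:[req]
After 10 (process(A)): A:[] B:[req]
After 11 (process(A)): A:[] B:[req]
After 12 (process(B)): A:[] B:[]
After 13 (send(from=A, to=B, msg='sync')): A:[] B:[sync]
After 14 (process(B)): A:[] B:[]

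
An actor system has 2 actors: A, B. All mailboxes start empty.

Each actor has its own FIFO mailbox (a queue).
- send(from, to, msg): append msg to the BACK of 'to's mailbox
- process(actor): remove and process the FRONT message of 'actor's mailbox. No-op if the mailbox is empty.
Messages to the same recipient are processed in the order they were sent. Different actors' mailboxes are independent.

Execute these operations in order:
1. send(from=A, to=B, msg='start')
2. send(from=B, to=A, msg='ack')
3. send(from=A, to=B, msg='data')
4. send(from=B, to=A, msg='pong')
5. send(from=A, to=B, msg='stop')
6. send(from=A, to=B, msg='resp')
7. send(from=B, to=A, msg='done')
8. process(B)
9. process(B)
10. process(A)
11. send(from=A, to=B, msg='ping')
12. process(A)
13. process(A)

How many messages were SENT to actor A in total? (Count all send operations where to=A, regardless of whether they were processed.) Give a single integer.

After 1 (send(from=A, to=B, msg='start')): A:[] B:[start]
After 2 (send(from=B, to=A, msg='ack')): A:[ack] B:[start]
After 3 (send(from=A, to=B, msg='data')): A:[ack] B:[start,data]
After 4 (send(from=B, to=A, msg='pong')): A:[ack,pong] B:[start,data]
After 5 (send(from=A, to=B, msg='stop')): A:[ack,pong] B:[start,data,stop]
After 6 (send(from=A, to=B, msg='resp')): A:[ack,pong] B:[start,data,stop,resp]
After 7 (send(from=B, to=A, msg='done')): A:[ack,pong,done] B:[start,data,stop,resp]
After 8 (process(B)): A:[ack,pong,done] B:[data,stop,resp]
After 9 (process(B)): A:[ack,pong,done] B:[stop,resp]
After 10 (process(A)): A:[pong,done] B:[stop,resp]
After 11 (send(from=A, to=B, msg='ping')): A:[pong,done] B:[stop,resp,ping]
After 12 (process(A)): A:[done] B:[stop,resp,ping]
After 13 (process(A)): A:[] B:[stop,resp,ping]

Answer: 3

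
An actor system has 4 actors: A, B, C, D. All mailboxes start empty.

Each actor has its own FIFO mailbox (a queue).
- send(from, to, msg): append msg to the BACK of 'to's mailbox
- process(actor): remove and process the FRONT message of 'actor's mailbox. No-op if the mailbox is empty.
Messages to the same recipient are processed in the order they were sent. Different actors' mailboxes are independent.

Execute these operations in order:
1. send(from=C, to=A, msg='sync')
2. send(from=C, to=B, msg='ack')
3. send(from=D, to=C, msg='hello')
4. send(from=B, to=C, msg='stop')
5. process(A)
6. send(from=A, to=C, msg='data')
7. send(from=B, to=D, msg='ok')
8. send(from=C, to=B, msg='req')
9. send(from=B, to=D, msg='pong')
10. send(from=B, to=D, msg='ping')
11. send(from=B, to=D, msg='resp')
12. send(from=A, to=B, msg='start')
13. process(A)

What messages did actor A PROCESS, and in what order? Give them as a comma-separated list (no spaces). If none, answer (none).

Answer: sync

Derivation:
After 1 (send(from=C, to=A, msg='sync')): A:[sync] B:[] C:[] D:[]
After 2 (send(from=C, to=B, msg='ack')): A:[sync] B:[ack] C:[] D:[]
After 3 (send(from=D, to=C, msg='hello')): A:[sync] B:[ack] C:[hello] D:[]
After 4 (send(from=B, to=C, msg='stop')): A:[sync] B:[ack] C:[hello,stop] D:[]
After 5 (process(A)): A:[] B:[ack] C:[hello,stop] D:[]
After 6 (send(from=A, to=C, msg='data')): A:[] B:[ack] C:[hello,stop,data] D:[]
After 7 (send(from=B, to=D, msg='ok')): A:[] B:[ack] C:[hello,stop,data] D:[ok]
After 8 (send(from=C, to=B, msg='req')): A:[] B:[ack,req] C:[hello,stop,data] D:[ok]
After 9 (send(from=B, to=D, msg='pong')): A:[] B:[ack,req] C:[hello,stop,data] D:[ok,pong]
After 10 (send(from=B, to=D, msg='ping')): A:[] B:[ack,req] C:[hello,stop,data] D:[ok,pong,ping]
After 11 (send(from=B, to=D, msg='resp')): A:[] B:[ack,req] C:[hello,stop,data] D:[ok,pong,ping,resp]
After 12 (send(from=A, to=B, msg='start')): A:[] B:[ack,req,start] C:[hello,stop,data] D:[ok,pong,ping,resp]
After 13 (process(A)): A:[] B:[ack,req,start] C:[hello,stop,data] D:[ok,pong,ping,resp]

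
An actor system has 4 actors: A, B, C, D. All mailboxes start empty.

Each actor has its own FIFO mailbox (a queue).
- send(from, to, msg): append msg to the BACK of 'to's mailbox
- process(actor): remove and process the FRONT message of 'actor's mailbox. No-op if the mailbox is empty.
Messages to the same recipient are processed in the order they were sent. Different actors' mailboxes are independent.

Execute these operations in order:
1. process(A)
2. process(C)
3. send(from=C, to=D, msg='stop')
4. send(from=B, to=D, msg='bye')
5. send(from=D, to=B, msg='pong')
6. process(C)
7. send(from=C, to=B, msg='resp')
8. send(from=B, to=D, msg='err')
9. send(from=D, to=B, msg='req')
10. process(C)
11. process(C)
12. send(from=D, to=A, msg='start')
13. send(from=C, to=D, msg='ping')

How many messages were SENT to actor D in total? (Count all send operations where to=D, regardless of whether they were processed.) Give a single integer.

Answer: 4

Derivation:
After 1 (process(A)): A:[] B:[] C:[] D:[]
After 2 (process(C)): A:[] B:[] C:[] D:[]
After 3 (send(from=C, to=D, msg='stop')): A:[] B:[] C:[] D:[stop]
After 4 (send(from=B, to=D, msg='bye')): A:[] B:[] C:[] D:[stop,bye]
After 5 (send(from=D, to=B, msg='pong')): A:[] B:[pong] C:[] D:[stop,bye]
After 6 (process(C)): A:[] B:[pong] C:[] D:[stop,bye]
After 7 (send(from=C, to=B, msg='resp')): A:[] B:[pong,resp] C:[] D:[stop,bye]
After 8 (send(from=B, to=D, msg='err')): A:[] B:[pong,resp] C:[] D:[stop,bye,err]
After 9 (send(from=D, to=B, msg='req')): A:[] B:[pong,resp,req] C:[] D:[stop,bye,err]
After 10 (process(C)): A:[] B:[pong,resp,req] C:[] D:[stop,bye,err]
After 11 (process(C)): A:[] B:[pong,resp,req] C:[] D:[stop,bye,err]
After 12 (send(from=D, to=A, msg='start')): A:[start] B:[pong,resp,req] C:[] D:[stop,bye,err]
After 13 (send(from=C, to=D, msg='ping')): A:[start] B:[pong,resp,req] C:[] D:[stop,bye,err,ping]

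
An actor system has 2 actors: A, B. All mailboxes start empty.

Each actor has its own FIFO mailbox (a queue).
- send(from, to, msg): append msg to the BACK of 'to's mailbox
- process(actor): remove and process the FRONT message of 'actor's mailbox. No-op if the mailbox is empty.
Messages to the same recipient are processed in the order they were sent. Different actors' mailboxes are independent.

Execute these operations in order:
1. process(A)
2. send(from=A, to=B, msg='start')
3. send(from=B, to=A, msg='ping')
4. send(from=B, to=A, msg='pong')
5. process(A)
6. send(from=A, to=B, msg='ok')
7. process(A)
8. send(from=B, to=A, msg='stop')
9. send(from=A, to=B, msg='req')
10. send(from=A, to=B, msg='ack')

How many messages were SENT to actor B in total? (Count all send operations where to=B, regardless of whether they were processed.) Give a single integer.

After 1 (process(A)): A:[] B:[]
After 2 (send(from=A, to=B, msg='start')): A:[] B:[start]
After 3 (send(from=B, to=A, msg='ping')): A:[ping] B:[start]
After 4 (send(from=B, to=A, msg='pong')): A:[ping,pong] B:[start]
After 5 (process(A)): A:[pong] B:[start]
After 6 (send(from=A, to=B, msg='ok')): A:[pong] B:[start,ok]
After 7 (process(A)): A:[] B:[start,ok]
After 8 (send(from=B, to=A, msg='stop')): A:[stop] B:[start,ok]
After 9 (send(from=A, to=B, msg='req')): A:[stop] B:[start,ok,req]
After 10 (send(from=A, to=B, msg='ack')): A:[stop] B:[start,ok,req,ack]

Answer: 4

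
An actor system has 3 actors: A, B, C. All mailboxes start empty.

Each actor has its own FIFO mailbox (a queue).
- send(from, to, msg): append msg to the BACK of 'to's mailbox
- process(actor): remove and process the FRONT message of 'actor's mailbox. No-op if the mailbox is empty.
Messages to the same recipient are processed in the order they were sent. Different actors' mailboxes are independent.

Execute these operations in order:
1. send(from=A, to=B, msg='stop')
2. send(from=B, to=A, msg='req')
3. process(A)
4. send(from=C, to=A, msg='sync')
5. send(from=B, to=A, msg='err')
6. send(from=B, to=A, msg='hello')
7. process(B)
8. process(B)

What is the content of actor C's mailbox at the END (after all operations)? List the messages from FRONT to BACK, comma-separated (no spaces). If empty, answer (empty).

Answer: (empty)

Derivation:
After 1 (send(from=A, to=B, msg='stop')): A:[] B:[stop] C:[]
After 2 (send(from=B, to=A, msg='req')): A:[req] B:[stop] C:[]
After 3 (process(A)): A:[] B:[stop] C:[]
After 4 (send(from=C, to=A, msg='sync')): A:[sync] B:[stop] C:[]
After 5 (send(from=B, to=A, msg='err')): A:[sync,err] B:[stop] C:[]
After 6 (send(from=B, to=A, msg='hello')): A:[sync,err,hello] B:[stop] C:[]
After 7 (process(B)): A:[sync,err,hello] B:[] C:[]
After 8 (process(B)): A:[sync,err,hello] B:[] C:[]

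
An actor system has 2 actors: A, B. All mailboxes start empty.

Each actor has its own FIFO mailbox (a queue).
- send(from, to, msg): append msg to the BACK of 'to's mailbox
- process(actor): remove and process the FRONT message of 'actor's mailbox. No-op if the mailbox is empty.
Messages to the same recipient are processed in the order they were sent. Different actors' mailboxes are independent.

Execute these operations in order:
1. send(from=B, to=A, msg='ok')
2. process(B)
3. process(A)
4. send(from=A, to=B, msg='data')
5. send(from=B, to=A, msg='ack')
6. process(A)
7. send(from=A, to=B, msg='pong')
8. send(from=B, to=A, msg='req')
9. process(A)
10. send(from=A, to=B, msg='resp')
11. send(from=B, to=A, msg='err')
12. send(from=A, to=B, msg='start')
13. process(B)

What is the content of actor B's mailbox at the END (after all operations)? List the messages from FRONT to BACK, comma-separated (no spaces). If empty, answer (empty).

Answer: pong,resp,start

Derivation:
After 1 (send(from=B, to=A, msg='ok')): A:[ok] B:[]
After 2 (process(B)): A:[ok] B:[]
After 3 (process(A)): A:[] B:[]
After 4 (send(from=A, to=B, msg='data')): A:[] B:[data]
After 5 (send(from=B, to=A, msg='ack')): A:[ack] B:[data]
After 6 (process(A)): A:[] B:[data]
After 7 (send(from=A, to=B, msg='pong')): A:[] B:[data,pong]
After 8 (send(from=B, to=A, msg='req')): A:[req] B:[data,pong]
After 9 (process(A)): A:[] B:[data,pong]
After 10 (send(from=A, to=B, msg='resp')): A:[] B:[data,pong,resp]
After 11 (send(from=B, to=A, msg='err')): A:[err] B:[data,pong,resp]
After 12 (send(from=A, to=B, msg='start')): A:[err] B:[data,pong,resp,start]
After 13 (process(B)): A:[err] B:[pong,resp,start]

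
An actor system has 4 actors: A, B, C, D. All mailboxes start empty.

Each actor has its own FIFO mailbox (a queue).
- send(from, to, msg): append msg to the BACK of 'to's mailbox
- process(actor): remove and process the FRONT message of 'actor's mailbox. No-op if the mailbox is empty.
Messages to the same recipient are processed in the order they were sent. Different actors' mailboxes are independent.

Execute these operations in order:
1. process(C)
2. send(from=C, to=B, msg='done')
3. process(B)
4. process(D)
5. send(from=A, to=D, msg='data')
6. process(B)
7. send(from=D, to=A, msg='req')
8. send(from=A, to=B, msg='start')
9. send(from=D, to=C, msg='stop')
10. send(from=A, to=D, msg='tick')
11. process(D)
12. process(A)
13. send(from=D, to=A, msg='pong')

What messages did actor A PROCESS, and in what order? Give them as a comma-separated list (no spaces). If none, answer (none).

Answer: req

Derivation:
After 1 (process(C)): A:[] B:[] C:[] D:[]
After 2 (send(from=C, to=B, msg='done')): A:[] B:[done] C:[] D:[]
After 3 (process(B)): A:[] B:[] C:[] D:[]
After 4 (process(D)): A:[] B:[] C:[] D:[]
After 5 (send(from=A, to=D, msg='data')): A:[] B:[] C:[] D:[data]
After 6 (process(B)): A:[] B:[] C:[] D:[data]
After 7 (send(from=D, to=A, msg='req')): A:[req] B:[] C:[] D:[data]
After 8 (send(from=A, to=B, msg='start')): A:[req] B:[start] C:[] D:[data]
After 9 (send(from=D, to=C, msg='stop')): A:[req] B:[start] C:[stop] D:[data]
After 10 (send(from=A, to=D, msg='tick')): A:[req] B:[start] C:[stop] D:[data,tick]
After 11 (process(D)): A:[req] B:[start] C:[stop] D:[tick]
After 12 (process(A)): A:[] B:[start] C:[stop] D:[tick]
After 13 (send(from=D, to=A, msg='pong')): A:[pong] B:[start] C:[stop] D:[tick]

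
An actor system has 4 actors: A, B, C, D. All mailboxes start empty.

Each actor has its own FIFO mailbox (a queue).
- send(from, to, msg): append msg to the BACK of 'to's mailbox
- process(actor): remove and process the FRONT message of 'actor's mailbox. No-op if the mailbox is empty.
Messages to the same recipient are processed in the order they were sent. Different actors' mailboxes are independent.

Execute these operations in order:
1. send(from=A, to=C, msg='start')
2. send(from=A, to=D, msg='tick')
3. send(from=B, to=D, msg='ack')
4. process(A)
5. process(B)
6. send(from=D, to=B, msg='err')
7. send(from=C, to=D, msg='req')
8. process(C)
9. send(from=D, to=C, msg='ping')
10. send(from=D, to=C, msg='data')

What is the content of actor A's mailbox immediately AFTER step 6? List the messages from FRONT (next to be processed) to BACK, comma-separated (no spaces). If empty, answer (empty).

After 1 (send(from=A, to=C, msg='start')): A:[] B:[] C:[start] D:[]
After 2 (send(from=A, to=D, msg='tick')): A:[] B:[] C:[start] D:[tick]
After 3 (send(from=B, to=D, msg='ack')): A:[] B:[] C:[start] D:[tick,ack]
After 4 (process(A)): A:[] B:[] C:[start] D:[tick,ack]
After 5 (process(B)): A:[] B:[] C:[start] D:[tick,ack]
After 6 (send(from=D, to=B, msg='err')): A:[] B:[err] C:[start] D:[tick,ack]

(empty)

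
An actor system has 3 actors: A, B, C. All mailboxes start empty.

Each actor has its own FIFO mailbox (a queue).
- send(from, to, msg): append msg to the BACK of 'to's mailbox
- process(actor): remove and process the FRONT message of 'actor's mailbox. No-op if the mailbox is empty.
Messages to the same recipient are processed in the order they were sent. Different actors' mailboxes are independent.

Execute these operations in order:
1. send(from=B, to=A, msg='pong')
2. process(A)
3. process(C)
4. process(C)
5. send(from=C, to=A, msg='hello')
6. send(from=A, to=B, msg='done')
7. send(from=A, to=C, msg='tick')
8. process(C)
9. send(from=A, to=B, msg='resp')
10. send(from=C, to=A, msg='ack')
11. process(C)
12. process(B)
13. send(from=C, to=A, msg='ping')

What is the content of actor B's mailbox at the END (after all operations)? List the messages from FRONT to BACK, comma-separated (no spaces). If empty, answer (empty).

After 1 (send(from=B, to=A, msg='pong')): A:[pong] B:[] C:[]
After 2 (process(A)): A:[] B:[] C:[]
After 3 (process(C)): A:[] B:[] C:[]
After 4 (process(C)): A:[] B:[] C:[]
After 5 (send(from=C, to=A, msg='hello')): A:[hello] B:[] C:[]
After 6 (send(from=A, to=B, msg='done')): A:[hello] B:[done] C:[]
After 7 (send(from=A, to=C, msg='tick')): A:[hello] B:[done] C:[tick]
After 8 (process(C)): A:[hello] B:[done] C:[]
After 9 (send(from=A, to=B, msg='resp')): A:[hello] B:[done,resp] C:[]
After 10 (send(from=C, to=A, msg='ack')): A:[hello,ack] B:[done,resp] C:[]
After 11 (process(C)): A:[hello,ack] B:[done,resp] C:[]
After 12 (process(B)): A:[hello,ack] B:[resp] C:[]
After 13 (send(from=C, to=A, msg='ping')): A:[hello,ack,ping] B:[resp] C:[]

Answer: resp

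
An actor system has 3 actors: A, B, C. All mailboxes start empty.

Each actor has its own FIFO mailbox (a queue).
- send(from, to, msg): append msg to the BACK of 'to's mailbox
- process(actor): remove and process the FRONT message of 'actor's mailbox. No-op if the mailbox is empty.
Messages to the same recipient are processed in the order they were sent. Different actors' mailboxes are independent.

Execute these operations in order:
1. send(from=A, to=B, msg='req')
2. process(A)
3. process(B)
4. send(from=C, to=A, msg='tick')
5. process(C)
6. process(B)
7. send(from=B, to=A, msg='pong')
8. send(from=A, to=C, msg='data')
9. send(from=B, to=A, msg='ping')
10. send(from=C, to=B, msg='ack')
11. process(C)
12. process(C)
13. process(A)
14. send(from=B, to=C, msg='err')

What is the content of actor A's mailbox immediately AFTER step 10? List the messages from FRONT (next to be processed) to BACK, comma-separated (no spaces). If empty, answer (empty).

After 1 (send(from=A, to=B, msg='req')): A:[] B:[req] C:[]
After 2 (process(A)): A:[] B:[req] C:[]
After 3 (process(B)): A:[] B:[] C:[]
After 4 (send(from=C, to=A, msg='tick')): A:[tick] B:[] C:[]
After 5 (process(C)): A:[tick] B:[] C:[]
After 6 (process(B)): A:[tick] B:[] C:[]
After 7 (send(from=B, to=A, msg='pong')): A:[tick,pong] B:[] C:[]
After 8 (send(from=A, to=C, msg='data')): A:[tick,pong] B:[] C:[data]
After 9 (send(from=B, to=A, msg='ping')): A:[tick,pong,ping] B:[] C:[data]
After 10 (send(from=C, to=B, msg='ack')): A:[tick,pong,ping] B:[ack] C:[data]

tick,pong,ping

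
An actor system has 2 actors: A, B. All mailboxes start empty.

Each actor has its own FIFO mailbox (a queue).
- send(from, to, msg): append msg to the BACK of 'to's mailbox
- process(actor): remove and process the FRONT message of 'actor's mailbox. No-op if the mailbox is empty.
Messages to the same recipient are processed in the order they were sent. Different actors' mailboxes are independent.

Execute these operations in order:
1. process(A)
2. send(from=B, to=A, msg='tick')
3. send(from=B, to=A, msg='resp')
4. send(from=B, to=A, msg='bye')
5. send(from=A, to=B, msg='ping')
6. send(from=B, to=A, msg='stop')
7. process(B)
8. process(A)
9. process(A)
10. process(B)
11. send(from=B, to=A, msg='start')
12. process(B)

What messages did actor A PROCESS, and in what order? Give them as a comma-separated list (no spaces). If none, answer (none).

After 1 (process(A)): A:[] B:[]
After 2 (send(from=B, to=A, msg='tick')): A:[tick] B:[]
After 3 (send(from=B, to=A, msg='resp')): A:[tick,resp] B:[]
After 4 (send(from=B, to=A, msg='bye')): A:[tick,resp,bye] B:[]
After 5 (send(from=A, to=B, msg='ping')): A:[tick,resp,bye] B:[ping]
After 6 (send(from=B, to=A, msg='stop')): A:[tick,resp,bye,stop] B:[ping]
After 7 (process(B)): A:[tick,resp,bye,stop] B:[]
After 8 (process(A)): A:[resp,bye,stop] B:[]
After 9 (process(A)): A:[bye,stop] B:[]
After 10 (process(B)): A:[bye,stop] B:[]
After 11 (send(from=B, to=A, msg='start')): A:[bye,stop,start] B:[]
After 12 (process(B)): A:[bye,stop,start] B:[]

Answer: tick,resp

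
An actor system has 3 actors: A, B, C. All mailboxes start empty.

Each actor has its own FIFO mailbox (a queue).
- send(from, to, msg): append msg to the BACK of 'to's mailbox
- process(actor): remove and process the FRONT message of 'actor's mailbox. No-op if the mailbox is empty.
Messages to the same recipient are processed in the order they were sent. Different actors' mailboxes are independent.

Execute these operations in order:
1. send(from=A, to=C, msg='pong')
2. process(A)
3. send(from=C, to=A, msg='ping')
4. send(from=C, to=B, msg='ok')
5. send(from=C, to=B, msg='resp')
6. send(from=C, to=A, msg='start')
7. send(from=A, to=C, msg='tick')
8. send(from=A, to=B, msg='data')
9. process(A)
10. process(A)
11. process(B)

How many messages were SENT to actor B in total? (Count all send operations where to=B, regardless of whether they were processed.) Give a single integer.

Answer: 3

Derivation:
After 1 (send(from=A, to=C, msg='pong')): A:[] B:[] C:[pong]
After 2 (process(A)): A:[] B:[] C:[pong]
After 3 (send(from=C, to=A, msg='ping')): A:[ping] B:[] C:[pong]
After 4 (send(from=C, to=B, msg='ok')): A:[ping] B:[ok] C:[pong]
After 5 (send(from=C, to=B, msg='resp')): A:[ping] B:[ok,resp] C:[pong]
After 6 (send(from=C, to=A, msg='start')): A:[ping,start] B:[ok,resp] C:[pong]
After 7 (send(from=A, to=C, msg='tick')): A:[ping,start] B:[ok,resp] C:[pong,tick]
After 8 (send(from=A, to=B, msg='data')): A:[ping,start] B:[ok,resp,data] C:[pong,tick]
After 9 (process(A)): A:[start] B:[ok,resp,data] C:[pong,tick]
After 10 (process(A)): A:[] B:[ok,resp,data] C:[pong,tick]
After 11 (process(B)): A:[] B:[resp,data] C:[pong,tick]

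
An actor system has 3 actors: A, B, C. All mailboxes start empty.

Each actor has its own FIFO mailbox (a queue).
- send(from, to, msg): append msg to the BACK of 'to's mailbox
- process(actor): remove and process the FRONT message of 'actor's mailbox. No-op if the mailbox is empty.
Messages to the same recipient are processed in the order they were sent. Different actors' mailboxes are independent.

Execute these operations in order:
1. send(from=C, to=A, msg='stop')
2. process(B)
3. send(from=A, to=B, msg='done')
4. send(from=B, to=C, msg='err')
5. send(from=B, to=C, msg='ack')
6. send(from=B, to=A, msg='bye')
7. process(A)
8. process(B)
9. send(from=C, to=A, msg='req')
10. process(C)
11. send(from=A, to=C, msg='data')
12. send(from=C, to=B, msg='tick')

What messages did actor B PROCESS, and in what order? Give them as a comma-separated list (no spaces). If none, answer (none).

Answer: done

Derivation:
After 1 (send(from=C, to=A, msg='stop')): A:[stop] B:[] C:[]
After 2 (process(B)): A:[stop] B:[] C:[]
After 3 (send(from=A, to=B, msg='done')): A:[stop] B:[done] C:[]
After 4 (send(from=B, to=C, msg='err')): A:[stop] B:[done] C:[err]
After 5 (send(from=B, to=C, msg='ack')): A:[stop] B:[done] C:[err,ack]
After 6 (send(from=B, to=A, msg='bye')): A:[stop,bye] B:[done] C:[err,ack]
After 7 (process(A)): A:[bye] B:[done] C:[err,ack]
After 8 (process(B)): A:[bye] B:[] C:[err,ack]
After 9 (send(from=C, to=A, msg='req')): A:[bye,req] B:[] C:[err,ack]
After 10 (process(C)): A:[bye,req] B:[] C:[ack]
After 11 (send(from=A, to=C, msg='data')): A:[bye,req] B:[] C:[ack,data]
After 12 (send(from=C, to=B, msg='tick')): A:[bye,req] B:[tick] C:[ack,data]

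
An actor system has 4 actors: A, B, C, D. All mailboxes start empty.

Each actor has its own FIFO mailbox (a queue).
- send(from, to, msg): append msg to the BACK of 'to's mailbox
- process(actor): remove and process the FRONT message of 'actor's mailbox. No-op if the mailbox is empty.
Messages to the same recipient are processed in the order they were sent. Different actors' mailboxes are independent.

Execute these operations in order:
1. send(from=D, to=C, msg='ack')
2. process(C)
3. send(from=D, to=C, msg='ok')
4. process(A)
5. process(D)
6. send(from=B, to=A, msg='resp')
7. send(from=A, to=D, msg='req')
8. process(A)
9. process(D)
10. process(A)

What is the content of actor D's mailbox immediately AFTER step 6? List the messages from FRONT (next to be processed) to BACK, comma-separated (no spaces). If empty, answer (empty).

After 1 (send(from=D, to=C, msg='ack')): A:[] B:[] C:[ack] D:[]
After 2 (process(C)): A:[] B:[] C:[] D:[]
After 3 (send(from=D, to=C, msg='ok')): A:[] B:[] C:[ok] D:[]
After 4 (process(A)): A:[] B:[] C:[ok] D:[]
After 5 (process(D)): A:[] B:[] C:[ok] D:[]
After 6 (send(from=B, to=A, msg='resp')): A:[resp] B:[] C:[ok] D:[]

(empty)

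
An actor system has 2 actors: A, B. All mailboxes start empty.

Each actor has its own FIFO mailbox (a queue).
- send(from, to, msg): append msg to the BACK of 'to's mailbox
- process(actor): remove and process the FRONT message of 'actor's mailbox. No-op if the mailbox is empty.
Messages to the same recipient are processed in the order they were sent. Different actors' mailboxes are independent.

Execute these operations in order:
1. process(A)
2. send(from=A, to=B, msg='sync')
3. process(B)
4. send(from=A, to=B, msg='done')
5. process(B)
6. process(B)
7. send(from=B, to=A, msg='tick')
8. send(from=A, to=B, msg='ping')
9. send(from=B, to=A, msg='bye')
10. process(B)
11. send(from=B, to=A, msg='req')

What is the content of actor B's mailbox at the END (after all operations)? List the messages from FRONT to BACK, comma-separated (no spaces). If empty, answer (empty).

After 1 (process(A)): A:[] B:[]
After 2 (send(from=A, to=B, msg='sync')): A:[] B:[sync]
After 3 (process(B)): A:[] B:[]
After 4 (send(from=A, to=B, msg='done')): A:[] B:[done]
After 5 (process(B)): A:[] B:[]
After 6 (process(B)): A:[] B:[]
After 7 (send(from=B, to=A, msg='tick')): A:[tick] B:[]
After 8 (send(from=A, to=B, msg='ping')): A:[tick] B:[ping]
After 9 (send(from=B, to=A, msg='bye')): A:[tick,bye] B:[ping]
After 10 (process(B)): A:[tick,bye] B:[]
After 11 (send(from=B, to=A, msg='req')): A:[tick,bye,req] B:[]

Answer: (empty)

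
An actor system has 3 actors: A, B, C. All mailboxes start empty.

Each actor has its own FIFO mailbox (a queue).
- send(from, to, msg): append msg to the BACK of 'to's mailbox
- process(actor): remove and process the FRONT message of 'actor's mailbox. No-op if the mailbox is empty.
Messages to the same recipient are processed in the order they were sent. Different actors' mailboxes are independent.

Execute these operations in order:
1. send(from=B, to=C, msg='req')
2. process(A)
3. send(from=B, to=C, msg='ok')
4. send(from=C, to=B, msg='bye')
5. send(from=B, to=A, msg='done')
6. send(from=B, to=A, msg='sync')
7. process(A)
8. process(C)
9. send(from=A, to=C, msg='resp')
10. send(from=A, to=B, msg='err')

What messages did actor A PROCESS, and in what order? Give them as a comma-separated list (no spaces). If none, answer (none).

After 1 (send(from=B, to=C, msg='req')): A:[] B:[] C:[req]
After 2 (process(A)): A:[] B:[] C:[req]
After 3 (send(from=B, to=C, msg='ok')): A:[] B:[] C:[req,ok]
After 4 (send(from=C, to=B, msg='bye')): A:[] B:[bye] C:[req,ok]
After 5 (send(from=B, to=A, msg='done')): A:[done] B:[bye] C:[req,ok]
After 6 (send(from=B, to=A, msg='sync')): A:[done,sync] B:[bye] C:[req,ok]
After 7 (process(A)): A:[sync] B:[bye] C:[req,ok]
After 8 (process(C)): A:[sync] B:[bye] C:[ok]
After 9 (send(from=A, to=C, msg='resp')): A:[sync] B:[bye] C:[ok,resp]
After 10 (send(from=A, to=B, msg='err')): A:[sync] B:[bye,err] C:[ok,resp]

Answer: done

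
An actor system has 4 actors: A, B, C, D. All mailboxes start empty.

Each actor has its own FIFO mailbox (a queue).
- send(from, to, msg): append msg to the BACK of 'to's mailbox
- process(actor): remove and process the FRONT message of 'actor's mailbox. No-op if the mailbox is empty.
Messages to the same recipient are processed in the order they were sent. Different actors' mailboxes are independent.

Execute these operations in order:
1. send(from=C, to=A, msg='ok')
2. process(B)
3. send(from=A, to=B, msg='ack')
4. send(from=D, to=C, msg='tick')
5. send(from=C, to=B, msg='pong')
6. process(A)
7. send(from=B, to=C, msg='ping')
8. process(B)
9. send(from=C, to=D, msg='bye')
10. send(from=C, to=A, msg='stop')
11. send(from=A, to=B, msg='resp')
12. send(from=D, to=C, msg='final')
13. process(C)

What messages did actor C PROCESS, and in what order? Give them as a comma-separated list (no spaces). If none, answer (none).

Answer: tick

Derivation:
After 1 (send(from=C, to=A, msg='ok')): A:[ok] B:[] C:[] D:[]
After 2 (process(B)): A:[ok] B:[] C:[] D:[]
After 3 (send(from=A, to=B, msg='ack')): A:[ok] B:[ack] C:[] D:[]
After 4 (send(from=D, to=C, msg='tick')): A:[ok] B:[ack] C:[tick] D:[]
After 5 (send(from=C, to=B, msg='pong')): A:[ok] B:[ack,pong] C:[tick] D:[]
After 6 (process(A)): A:[] B:[ack,pong] C:[tick] D:[]
After 7 (send(from=B, to=C, msg='ping')): A:[] B:[ack,pong] C:[tick,ping] D:[]
After 8 (process(B)): A:[] B:[pong] C:[tick,ping] D:[]
After 9 (send(from=C, to=D, msg='bye')): A:[] B:[pong] C:[tick,ping] D:[bye]
After 10 (send(from=C, to=A, msg='stop')): A:[stop] B:[pong] C:[tick,ping] D:[bye]
After 11 (send(from=A, to=B, msg='resp')): A:[stop] B:[pong,resp] C:[tick,ping] D:[bye]
After 12 (send(from=D, to=C, msg='final')): A:[stop] B:[pong,resp] C:[tick,ping,final] D:[bye]
After 13 (process(C)): A:[stop] B:[pong,resp] C:[ping,final] D:[bye]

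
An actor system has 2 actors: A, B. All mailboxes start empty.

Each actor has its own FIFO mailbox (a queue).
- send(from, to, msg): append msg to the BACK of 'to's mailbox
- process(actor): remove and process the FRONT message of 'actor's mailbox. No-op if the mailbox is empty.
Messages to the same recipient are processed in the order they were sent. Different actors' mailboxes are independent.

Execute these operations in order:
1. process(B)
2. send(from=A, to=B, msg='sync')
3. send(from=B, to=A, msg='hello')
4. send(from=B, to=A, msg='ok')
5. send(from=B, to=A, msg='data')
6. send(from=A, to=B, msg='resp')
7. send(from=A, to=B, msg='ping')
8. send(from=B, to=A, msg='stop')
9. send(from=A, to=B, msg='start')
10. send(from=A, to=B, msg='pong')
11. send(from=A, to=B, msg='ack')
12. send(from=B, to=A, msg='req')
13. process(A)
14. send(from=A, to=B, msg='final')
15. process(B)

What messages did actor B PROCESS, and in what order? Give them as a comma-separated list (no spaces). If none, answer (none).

Answer: sync

Derivation:
After 1 (process(B)): A:[] B:[]
After 2 (send(from=A, to=B, msg='sync')): A:[] B:[sync]
After 3 (send(from=B, to=A, msg='hello')): A:[hello] B:[sync]
After 4 (send(from=B, to=A, msg='ok')): A:[hello,ok] B:[sync]
After 5 (send(from=B, to=A, msg='data')): A:[hello,ok,data] B:[sync]
After 6 (send(from=A, to=B, msg='resp')): A:[hello,ok,data] B:[sync,resp]
After 7 (send(from=A, to=B, msg='ping')): A:[hello,ok,data] B:[sync,resp,ping]
After 8 (send(from=B, to=A, msg='stop')): A:[hello,ok,data,stop] B:[sync,resp,ping]
After 9 (send(from=A, to=B, msg='start')): A:[hello,ok,data,stop] B:[sync,resp,ping,start]
After 10 (send(from=A, to=B, msg='pong')): A:[hello,ok,data,stop] B:[sync,resp,ping,start,pong]
After 11 (send(from=A, to=B, msg='ack')): A:[hello,ok,data,stop] B:[sync,resp,ping,start,pong,ack]
After 12 (send(from=B, to=A, msg='req')): A:[hello,ok,data,stop,req] B:[sync,resp,ping,start,pong,ack]
After 13 (process(A)): A:[ok,data,stop,req] B:[sync,resp,ping,start,pong,ack]
After 14 (send(from=A, to=B, msg='final')): A:[ok,data,stop,req] B:[sync,resp,ping,start,pong,ack,final]
After 15 (process(B)): A:[ok,data,stop,req] B:[resp,ping,start,pong,ack,final]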